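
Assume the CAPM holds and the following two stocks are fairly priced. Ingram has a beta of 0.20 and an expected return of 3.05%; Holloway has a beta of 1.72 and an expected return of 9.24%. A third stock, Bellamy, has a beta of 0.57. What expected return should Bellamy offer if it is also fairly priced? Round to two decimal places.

MRP (SML slope) = (9.24% − 3.05%) / (1.72 − 0.20) = 6.19% / 1.52 = 4.0724%
R_f (intercept) = 3.05% − 0.20 × 4.0724% = 2.2355%
E(R_Bellamy) = R_f + β × MRP = 2.2355% + 0.57 × 4.0724% = 4.56%

4.56%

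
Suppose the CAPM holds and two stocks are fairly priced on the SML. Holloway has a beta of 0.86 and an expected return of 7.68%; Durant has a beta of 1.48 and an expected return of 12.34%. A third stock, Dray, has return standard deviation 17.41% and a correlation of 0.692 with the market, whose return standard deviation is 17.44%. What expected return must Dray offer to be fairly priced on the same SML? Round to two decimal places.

6.41%

MRP = (12.34% − 7.68%) / (1.48 − 0.86) = 7.5161%
R_f = 7.68% − 0.86 × 7.5161% = 1.2162%
β_Dray = ρ·σ_i/σ_m = 0.692 × 17.41 / 17.44 = 0.6908
E(R_Dray) = R_f + β × MRP = 1.2162% + 0.6908 × 7.5161% = 6.41%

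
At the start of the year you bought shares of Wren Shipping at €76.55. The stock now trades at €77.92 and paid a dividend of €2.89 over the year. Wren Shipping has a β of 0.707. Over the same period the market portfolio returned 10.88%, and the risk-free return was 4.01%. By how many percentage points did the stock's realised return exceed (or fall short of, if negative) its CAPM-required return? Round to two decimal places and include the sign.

Realised HPR = (P1 + D1 − P0) / P0 = (77.92 + 2.89 − 76.55) / 76.55 = 4.26 / 76.55 = 5.5650%
MRP = 10.88% − 4.01% = 6.87%
CAPM required = R_f + β·MRP = 4.01% + 0.707 × 6.87% = 8.86709%
α = realised − required = 5.5650% − 8.86709% = -3.30%

-3.30%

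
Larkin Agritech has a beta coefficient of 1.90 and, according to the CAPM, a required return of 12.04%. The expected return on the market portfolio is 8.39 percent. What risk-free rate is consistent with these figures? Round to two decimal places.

4.33%

E(R) = R_f + β(E(R_m) − R_f) = R_f(1 − β) + β·E(R_m)
12.04% = R_f × (1 − 1.90) + 1.90 × 8.39%
12.04% = R_f × -0.90 + 15.9410%
R_f = (12.04% − 15.9410%) / -0.90 = 4.33%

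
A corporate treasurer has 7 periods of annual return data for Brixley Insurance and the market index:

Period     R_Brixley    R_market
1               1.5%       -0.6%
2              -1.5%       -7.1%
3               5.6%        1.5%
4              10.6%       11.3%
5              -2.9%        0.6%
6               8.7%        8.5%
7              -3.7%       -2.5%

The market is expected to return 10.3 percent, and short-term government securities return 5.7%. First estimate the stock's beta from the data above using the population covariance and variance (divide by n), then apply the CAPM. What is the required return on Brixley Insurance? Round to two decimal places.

9.32%

Mean R_i = (1.5 − 1.5 + 5.6 + 10.6 − 2.9 + 8.7 − 3.7) / 7 = 2.6143%
Mean R_m = (-0.6 − 7.1 + 1.5 + 11.3 + 0.6 + 8.5 − 2.5) / 7 = 1.6714%
Σ(R_i − R̄_i)(R_m − R̄_m) = 188.8029  ⇒  Cov = 188.8029 / 7 = 26.9718
Σ(R_m − R̄_m)² = 240.0143  ⇒  Var(R_m) = 240.0143 / 7 = 34.2878
β = Cov / Var(R_m) = 26.9718 / 34.2878 = 0.7866
MRP = 10.3% − 5.7% = 4.60%
E(R) = R_f + β × MRP = 5.7% + 0.7866 × 4.6% = 9.32%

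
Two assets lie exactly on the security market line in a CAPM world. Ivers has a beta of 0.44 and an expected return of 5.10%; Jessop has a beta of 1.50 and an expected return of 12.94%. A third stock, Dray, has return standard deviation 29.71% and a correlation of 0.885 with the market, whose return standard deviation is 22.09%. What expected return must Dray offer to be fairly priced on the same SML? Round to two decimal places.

10.65%

MRP = (12.94% − 5.10%) / (1.50 − 0.44) = 7.3962%
R_f = 5.10% − 0.44 × 7.3962% = 1.8457%
β_Dray = ρ·σ_i/σ_m = 0.885 × 29.71 / 22.09 = 1.1903
E(R_Dray) = R_f + β × MRP = 1.8457% + 1.1903 × 7.3962% = 10.65%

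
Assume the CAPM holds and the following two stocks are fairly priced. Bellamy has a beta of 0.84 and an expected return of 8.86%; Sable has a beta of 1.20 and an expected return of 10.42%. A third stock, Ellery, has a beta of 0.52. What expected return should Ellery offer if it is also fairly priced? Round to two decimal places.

7.47%

MRP (SML slope) = (10.42% − 8.86%) / (1.20 − 0.84) = 1.56% / 0.36 = 4.3333%
R_f (intercept) = 8.86% − 0.84 × 4.3333% = 5.2200%
E(R_Ellery) = R_f + β × MRP = 5.2200% + 0.52 × 4.3333% = 7.47%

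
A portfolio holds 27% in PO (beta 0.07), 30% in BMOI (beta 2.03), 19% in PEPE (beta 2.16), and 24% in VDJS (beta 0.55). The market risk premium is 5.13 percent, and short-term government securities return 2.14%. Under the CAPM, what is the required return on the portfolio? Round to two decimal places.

β_P = Σ w_i β_i = 0.27×0.07 + 0.30×2.03 + 0.19×2.16 + 0.24×0.55 = 1.1703
E(R_P) = R_f + β_P × MRP = 2.14% + 1.1703 × 5.13% = 8.14%

8.14%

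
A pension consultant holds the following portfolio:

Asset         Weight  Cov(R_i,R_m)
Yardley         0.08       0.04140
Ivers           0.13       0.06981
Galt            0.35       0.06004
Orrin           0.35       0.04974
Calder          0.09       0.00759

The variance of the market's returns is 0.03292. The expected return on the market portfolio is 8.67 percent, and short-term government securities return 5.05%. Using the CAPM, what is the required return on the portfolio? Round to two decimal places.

β_Yardley = 0.04140 / 0.03292 = 1.2576
β_Ivers = 0.06981 / 0.03292 = 2.1206
β_Galt = 0.06004 / 0.03292 = 1.8238
β_Orrin = 0.04974 / 0.03292 = 1.5109
β_Calder = 0.00759 / 0.03292 = 0.2306
β_P = Σ w_i β_i = 0.08×1.2576 + 0.13×2.1206 + 0.35×1.8238 + 0.35×1.5109 + 0.09×0.2306 = 1.5642
MRP = 8.67% − 5.05% = 3.62%
E(R_P) = R_f + β_P × MRP = 5.05% + 1.5642 × 3.62% = 10.71%

10.71%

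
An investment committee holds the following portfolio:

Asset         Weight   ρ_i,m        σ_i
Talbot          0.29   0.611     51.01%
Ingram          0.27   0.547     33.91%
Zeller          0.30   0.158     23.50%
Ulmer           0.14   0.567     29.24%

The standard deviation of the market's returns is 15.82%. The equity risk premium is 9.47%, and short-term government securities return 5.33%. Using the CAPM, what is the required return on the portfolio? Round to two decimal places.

β_Talbot = 0.611 × 51.01% / 15.82% = 1.9701
β_Ingram = 0.547 × 33.91% / 15.82% = 1.1725
β_Zeller = 0.158 × 23.50% / 15.82% = 0.2347
β_Ulmer = 0.567 × 29.24% / 15.82% = 1.0480
β_P = Σ w_i β_i = 0.29×1.9701 + 0.27×1.1725 + 0.30×0.2347 + 0.14×1.0480 = 1.1050
E(R_P) = R_f + β_P × MRP = 5.33% + 1.1050 × 9.47% = 15.79%

15.79%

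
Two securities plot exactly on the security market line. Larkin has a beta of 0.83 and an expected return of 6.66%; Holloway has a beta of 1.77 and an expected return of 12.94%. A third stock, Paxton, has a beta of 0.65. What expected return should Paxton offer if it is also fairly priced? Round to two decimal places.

MRP (SML slope) = (12.94% − 6.66%) / (1.77 − 0.83) = 6.28% / 0.94 = 6.6809%
R_f (intercept) = 6.66% − 0.83 × 6.6809% = 1.1149%
E(R_Paxton) = R_f + β × MRP = 1.1149% + 0.65 × 6.6809% = 5.46%

5.46%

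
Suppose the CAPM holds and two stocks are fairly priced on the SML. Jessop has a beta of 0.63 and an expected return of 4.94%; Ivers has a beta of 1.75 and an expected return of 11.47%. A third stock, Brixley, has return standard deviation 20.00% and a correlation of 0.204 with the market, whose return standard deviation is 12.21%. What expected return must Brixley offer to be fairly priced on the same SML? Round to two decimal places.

MRP = (11.47% − 4.94%) / (1.75 − 0.63) = 5.8304%
R_f = 4.94% − 0.63 × 5.8304% = 1.2668%
β_Brixley = ρ·σ_i/σ_m = 0.204 × 20.00 / 12.21 = 0.3342
E(R_Brixley) = R_f + β × MRP = 1.2668% + 0.3342 × 5.8304% = 3.22%

3.22%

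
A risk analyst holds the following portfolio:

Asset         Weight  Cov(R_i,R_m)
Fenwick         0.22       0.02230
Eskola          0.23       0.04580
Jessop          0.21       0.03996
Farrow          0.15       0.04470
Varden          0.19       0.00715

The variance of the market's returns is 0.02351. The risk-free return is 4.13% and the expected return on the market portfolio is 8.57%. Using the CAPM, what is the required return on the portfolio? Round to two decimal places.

10.15%

β_Fenwick = 0.02230 / 0.02351 = 0.9485
β_Eskola = 0.04580 / 0.02351 = 1.9481
β_Jessop = 0.03996 / 0.02351 = 1.6997
β_Farrow = 0.04470 / 0.02351 = 1.9013
β_Varden = 0.00715 / 0.02351 = 0.3041
β_P = Σ w_i β_i = 0.22×0.9485 + 0.23×1.9481 + 0.21×1.6997 + 0.15×1.9013 + 0.19×0.3041 = 1.3566
MRP = 8.57% − 4.13% = 4.44%
E(R_P) = R_f + β_P × MRP = 4.13% + 1.3566 × 4.44% = 10.15%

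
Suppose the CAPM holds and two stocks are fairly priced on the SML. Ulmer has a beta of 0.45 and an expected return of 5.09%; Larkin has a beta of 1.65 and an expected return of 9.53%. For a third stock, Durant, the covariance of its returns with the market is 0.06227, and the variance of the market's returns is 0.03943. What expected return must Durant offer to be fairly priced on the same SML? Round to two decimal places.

MRP = (9.53% − 5.09%) / (1.65 − 0.45) = 3.7000%
R_f = 5.09% − 0.45 × 3.7000% = 3.4250%
β_Durant = Cov / Var(R_m) = 0.06227 / 0.03943 = 1.5793
E(R_Durant) = R_f + β × MRP = 3.4250% + 1.5793 × 3.7000% = 9.27%

9.27%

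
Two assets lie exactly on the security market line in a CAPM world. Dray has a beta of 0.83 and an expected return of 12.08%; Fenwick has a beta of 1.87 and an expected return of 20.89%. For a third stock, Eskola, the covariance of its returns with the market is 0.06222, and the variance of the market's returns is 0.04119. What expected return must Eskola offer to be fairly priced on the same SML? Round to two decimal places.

17.85%

MRP = (20.89% − 12.08%) / (1.87 − 0.83) = 8.4712%
R_f = 12.08% − 0.83 × 8.4712% = 5.0489%
β_Eskola = Cov / Var(R_m) = 0.06222 / 0.04119 = 1.5106
E(R_Eskola) = R_f + β × MRP = 5.0489% + 1.5106 × 8.4712% = 17.85%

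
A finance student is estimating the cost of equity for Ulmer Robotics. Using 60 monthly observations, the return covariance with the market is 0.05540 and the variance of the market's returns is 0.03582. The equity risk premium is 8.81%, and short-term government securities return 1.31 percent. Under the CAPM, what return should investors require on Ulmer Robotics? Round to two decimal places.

β = Cov(R_i, R_m) / Var(R_m) = 0.05540 / 0.03582 = 1.5466
E(R) = R_f + β × MRP = 1.31% + 1.5466 × 8.81% = 14.94%

14.94%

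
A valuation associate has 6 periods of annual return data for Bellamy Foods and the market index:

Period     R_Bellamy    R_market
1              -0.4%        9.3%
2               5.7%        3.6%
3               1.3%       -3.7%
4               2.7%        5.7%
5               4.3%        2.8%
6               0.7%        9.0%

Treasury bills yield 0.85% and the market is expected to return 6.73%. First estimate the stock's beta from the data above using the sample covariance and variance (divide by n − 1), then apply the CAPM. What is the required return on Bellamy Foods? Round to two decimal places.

Mean R_i = (-0.4 + 5.7 + 1.3 + 2.7 + 4.3 + 0.7) / 6 = 2.3833%
Mean R_m = (9.3 + 3.6 − 3.7 + 5.7 + 2.8 + 9.0) / 6 = 4.4500%
Σ(R_i − R̄_i)(R_m − R̄_m) = -17.9150  ⇒  Cov = -17.9150 / 5 = -3.5830
Σ(R_m − R̄_m)² = 115.6550  ⇒  Var(R_m) = 115.6550 / 5 = 23.1310
β = Cov / Var(R_m) = -3.5830 / 23.1310 = -0.1549
MRP = 6.73% − 0.85% = 5.88%
E(R) = R_f + β × MRP = 0.85% + -0.1549 × 5.88% = -0.06%

-0.06%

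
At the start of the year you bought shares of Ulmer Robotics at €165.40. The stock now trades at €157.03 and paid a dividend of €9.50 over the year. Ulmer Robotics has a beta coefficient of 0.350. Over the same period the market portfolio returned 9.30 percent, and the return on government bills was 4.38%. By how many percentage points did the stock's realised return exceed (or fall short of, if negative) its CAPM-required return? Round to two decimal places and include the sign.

-5.42%

Realised HPR = (P1 + D1 − P0) / P0 = (157.03 + 9.50 − 165.40) / 165.40 = 1.13 / 165.40 = 0.6832%
MRP = 9.30% − 4.38% = 4.92%
CAPM required = R_f + β·MRP = 4.38% + 0.350 × 4.92% = 6.10200%
α = realised − required = 0.6832% − 6.10200% = -5.42%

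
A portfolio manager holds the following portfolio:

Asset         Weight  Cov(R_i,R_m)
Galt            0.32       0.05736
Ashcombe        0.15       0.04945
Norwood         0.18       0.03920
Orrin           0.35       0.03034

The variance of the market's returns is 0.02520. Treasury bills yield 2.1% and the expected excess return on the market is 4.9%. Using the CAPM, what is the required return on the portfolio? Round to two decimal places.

β_Galt = 0.05736 / 0.02520 = 2.2762
β_Ashcombe = 0.04945 / 0.02520 = 1.9623
β_Norwood = 0.03920 / 0.02520 = 1.5556
β_Orrin = 0.03034 / 0.02520 = 1.2040
β_P = Σ w_i β_i = 0.32×2.2762 + 0.15×1.9623 + 0.18×1.5556 + 0.35×1.2040 = 1.7241
E(R_P) = R_f + β_P × MRP = 2.1% + 1.7241 × 4.9% = 10.55%

10.55%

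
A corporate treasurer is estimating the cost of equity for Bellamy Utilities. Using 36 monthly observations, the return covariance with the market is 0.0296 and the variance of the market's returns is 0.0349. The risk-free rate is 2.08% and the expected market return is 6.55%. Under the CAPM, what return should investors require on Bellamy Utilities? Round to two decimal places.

β = Cov(R_i, R_m) / Var(R_m) = 0.0296 / 0.0349 = 0.8481
MRP = 6.55% − 2.08% = 4.47%
E(R) = R_f + β × MRP = 2.08% + 0.8481 × 4.47% = 5.87%

5.87%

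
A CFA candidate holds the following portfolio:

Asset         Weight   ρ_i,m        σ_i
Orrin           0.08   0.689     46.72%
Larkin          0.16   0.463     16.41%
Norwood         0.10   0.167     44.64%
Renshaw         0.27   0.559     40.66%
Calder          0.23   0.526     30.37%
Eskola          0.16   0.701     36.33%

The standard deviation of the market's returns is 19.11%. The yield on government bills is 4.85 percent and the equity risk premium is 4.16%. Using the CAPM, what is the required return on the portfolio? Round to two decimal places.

8.86%

β_Orrin = 0.689 × 46.72% / 19.11% = 1.6845
β_Larkin = 0.463 × 16.41% / 19.11% = 0.3976
β_Norwood = 0.167 × 44.64% / 19.11% = 0.3901
β_Renshaw = 0.559 × 40.66% / 19.11% = 1.1894
β_Calder = 0.526 × 30.37% / 19.11% = 0.8359
β_Eskola = 0.701 × 36.33% / 19.11% = 1.3327
β_P = Σ w_i β_i = 0.08×1.6845 + 0.16×0.3976 + 0.10×0.3901 + 0.27×1.1894 + 0.23×0.8359 + 0.16×1.3327 = 0.9640
E(R_P) = R_f + β_P × MRP = 4.85% + 0.9640 × 4.16% = 8.86%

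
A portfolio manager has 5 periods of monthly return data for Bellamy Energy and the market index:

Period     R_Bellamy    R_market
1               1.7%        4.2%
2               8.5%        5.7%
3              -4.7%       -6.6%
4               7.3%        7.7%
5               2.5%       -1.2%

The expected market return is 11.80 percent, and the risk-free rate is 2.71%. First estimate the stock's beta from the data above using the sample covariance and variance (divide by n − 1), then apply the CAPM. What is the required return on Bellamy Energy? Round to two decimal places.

10.09%

Mean R_i = (1.7 + 8.5 − 4.7 + 7.3 + 2.5) / 5 = 3.0600%
Mean R_m = (4.2 + 5.7 − 6.6 + 7.7 − 1.2) / 5 = 1.9600%
Σ(R_i − R̄_i)(R_m − R̄_m) = 109.8320  ⇒  Cov = 109.8320 / 4 = 27.4580
Σ(R_m − R̄_m)² = 135.2120  ⇒  Var(R_m) = 135.2120 / 4 = 33.8030
β = Cov / Var(R_m) = 27.4580 / 33.8030 = 0.8123
MRP = 11.80% − 2.71% = 9.09%
E(R) = R_f + β × MRP = 2.71% + 0.8123 × 9.09% = 10.09%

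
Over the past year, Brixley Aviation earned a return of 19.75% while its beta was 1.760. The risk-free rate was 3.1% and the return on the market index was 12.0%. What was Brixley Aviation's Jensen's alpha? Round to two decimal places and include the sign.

Market excess return = 12.0% − 3.1% = 8.90%
CAPM benchmark = R_f + β(R_m − R_f) = 3.1% + 1.760 × 8.9% = 18.7640%
α = actual − benchmark = 19.75% − 18.7640% = +0.99%

+0.99%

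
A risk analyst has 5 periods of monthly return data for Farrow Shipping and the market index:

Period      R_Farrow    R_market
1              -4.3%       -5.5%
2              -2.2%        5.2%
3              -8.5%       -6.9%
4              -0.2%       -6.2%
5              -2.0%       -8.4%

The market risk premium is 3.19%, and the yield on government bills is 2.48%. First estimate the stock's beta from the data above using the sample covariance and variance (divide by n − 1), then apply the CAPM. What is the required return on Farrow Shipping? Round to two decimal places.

Mean R_i = (-4.3 − 2.2 − 8.5 − 0.2 − 2.0) / 5 = -3.4400%
Mean R_m = (-5.5 + 5.2 − 6.9 − 6.2 − 8.4) / 5 = -4.3600%
Σ(R_i − R̄_i)(R_m − R̄_m) = 13.9080  ⇒  Cov = 13.9080 / 4 = 3.4770
Σ(R_m − R̄_m)² = 118.8520  ⇒  Var(R_m) = 118.8520 / 4 = 29.7130
β = Cov / Var(R_m) = 3.4770 / 29.7130 = 0.1170
E(R) = R_f + β × MRP = 2.48% + 0.1170 × 3.19% = 2.85%

2.85%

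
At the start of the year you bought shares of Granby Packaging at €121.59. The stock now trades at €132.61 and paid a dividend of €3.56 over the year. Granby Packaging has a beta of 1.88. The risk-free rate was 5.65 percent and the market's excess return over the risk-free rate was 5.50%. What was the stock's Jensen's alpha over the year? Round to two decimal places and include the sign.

-4.00%

Realised HPR = (P1 + D1 − P0) / P0 = (132.61 + 3.56 − 121.59) / 121.59 = 14.58 / 121.59 = 11.9911%
CAPM required = R_f + β·MRP = 5.65% + 1.88 × 5.50% = 15.9900%
α = realised − required = 11.9911% − 15.9900% = -4.00%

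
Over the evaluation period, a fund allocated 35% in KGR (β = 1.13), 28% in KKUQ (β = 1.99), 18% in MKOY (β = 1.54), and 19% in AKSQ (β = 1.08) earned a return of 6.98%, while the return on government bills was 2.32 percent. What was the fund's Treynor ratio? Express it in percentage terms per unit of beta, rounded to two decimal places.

β_P = 0.35×1.13 + 0.28×1.99 + 0.18×1.54 + 0.19×1.08 = 1.4351
Treynor = (R_P − R_f) / β_P = (6.98% − 2.32%) / 1.4351 = 4.66% / 1.4351 = 3.25%

3.25%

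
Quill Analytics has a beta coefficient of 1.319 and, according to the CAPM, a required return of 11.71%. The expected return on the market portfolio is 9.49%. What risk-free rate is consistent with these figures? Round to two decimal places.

2.53%

E(R) = R_f + β(E(R_m) − R_f) = R_f(1 − β) + β·E(R_m)
11.71% = R_f × (1 − 1.319) + 1.319 × 9.49%
11.71% = R_f × -0.319 + 12.51731%
R_f = (11.71% − 12.51731%) / -0.319 = 2.53%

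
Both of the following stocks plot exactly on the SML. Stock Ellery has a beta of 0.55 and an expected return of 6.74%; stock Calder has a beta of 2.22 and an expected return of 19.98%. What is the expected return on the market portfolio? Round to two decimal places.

Both satisfy E(R) = R_f + β·MRP, so the slope of the SML is
MRP = (19.98% − 6.74%) / (2.22 − 0.55) = 13.24% / 1.67 = 7.9281%
R_f = E(R_Ellery) − β_Ellery·MRP = 6.74% − 0.55 × 7.9281% = 2.3795%
E(R_m) = R_f + MRP = 2.3795% + 7.9281% = 10.31%

10.31%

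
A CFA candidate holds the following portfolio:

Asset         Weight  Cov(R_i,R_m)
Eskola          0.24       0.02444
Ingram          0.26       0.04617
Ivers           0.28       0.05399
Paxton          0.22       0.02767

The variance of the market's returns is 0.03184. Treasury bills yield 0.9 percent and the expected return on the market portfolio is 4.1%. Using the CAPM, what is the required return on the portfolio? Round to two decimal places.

β_Eskola = 0.02444 / 0.03184 = 0.7676
β_Ingram = 0.04617 / 0.03184 = 1.4501
β_Ivers = 0.05399 / 0.03184 = 1.6957
β_Paxton = 0.02767 / 0.03184 = 0.8690
β_P = Σ w_i β_i = 0.24×0.7676 + 0.26×1.4501 + 0.28×1.6957 + 0.22×0.8690 = 1.2272
MRP = 4.1% − 0.9% = 3.20%
E(R_P) = R_f + β_P × MRP = 0.9% + 1.2272 × 3.2% = 4.83%

4.83%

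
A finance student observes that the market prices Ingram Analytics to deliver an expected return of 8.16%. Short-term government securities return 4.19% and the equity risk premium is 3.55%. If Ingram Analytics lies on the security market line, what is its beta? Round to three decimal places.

β = (E(R) − R_f) / MRP = (8.16% − 4.19%) / 3.55% = 3.97% / 3.55% = 1.118

1.118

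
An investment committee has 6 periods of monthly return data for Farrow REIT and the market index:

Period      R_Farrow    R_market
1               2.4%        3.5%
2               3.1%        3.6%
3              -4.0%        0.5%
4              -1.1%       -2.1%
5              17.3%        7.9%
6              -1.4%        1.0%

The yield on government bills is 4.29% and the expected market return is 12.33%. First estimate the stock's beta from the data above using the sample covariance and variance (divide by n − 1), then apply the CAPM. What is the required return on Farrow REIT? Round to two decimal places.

20.18%

Mean R_i = (2.4 + 3.1 − 4.0 − 1.1 + 17.3 − 1.4) / 6 = 2.7167%
Mean R_m = (3.5 + 3.6 + 0.5 − 2.1 + 7.9 + 1.0) / 6 = 2.4000%
Σ(R_i − R̄_i)(R_m − R̄_m) = 116.0200  ⇒  Cov = 116.0200 / 5 = 23.2040
Σ(R_m − R̄_m)² = 58.7200  ⇒  Var(R_m) = 58.7200 / 5 = 11.7440
β = Cov / Var(R_m) = 23.2040 / 11.7440 = 1.9758
MRP = 12.33% − 4.29% = 8.04%
E(R) = R_f + β × MRP = 4.29% + 1.9758 × 8.04% = 20.18%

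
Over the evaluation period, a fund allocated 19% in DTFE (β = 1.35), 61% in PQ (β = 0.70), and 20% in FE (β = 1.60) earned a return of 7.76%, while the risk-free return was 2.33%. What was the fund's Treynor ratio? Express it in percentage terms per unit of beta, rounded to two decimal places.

β_P = 0.19×1.35 + 0.61×0.70 + 0.20×1.60 = 1.0035
Treynor = (R_P − R_f) / β_P = (7.76% − 2.33%) / 1.0035 = 5.43% / 1.0035 = 5.41%

5.41%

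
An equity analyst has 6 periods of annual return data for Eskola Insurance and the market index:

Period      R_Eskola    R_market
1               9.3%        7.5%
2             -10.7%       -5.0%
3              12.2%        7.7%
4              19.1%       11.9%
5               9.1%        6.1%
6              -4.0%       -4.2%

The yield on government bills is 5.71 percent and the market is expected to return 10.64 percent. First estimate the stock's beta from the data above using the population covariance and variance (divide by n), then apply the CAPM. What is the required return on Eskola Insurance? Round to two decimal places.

Mean R_i = (9.3 − 10.7 + 12.2 + 19.1 + 9.1 − 4.0) / 6 = 5.8333%
Mean R_m = (7.5 − 5.0 + 7.7 + 11.9 + 6.1 − 4.2) / 6 = 4.0000%
Σ(R_i − R̄_i)(R_m − R̄_m) = 376.7900  ⇒  Cov = 376.7900 / 6 = 62.7983
Σ(R_m − R̄_m)² = 241.0000  ⇒  Var(R_m) = 241.0000 / 6 = 40.1667
β = Cov / Var(R_m) = 62.7983 / 40.1667 = 1.5634
MRP = 10.64% − 5.71% = 4.93%
E(R) = R_f + β × MRP = 5.71% + 1.5634 × 4.93% = 13.42%

13.42%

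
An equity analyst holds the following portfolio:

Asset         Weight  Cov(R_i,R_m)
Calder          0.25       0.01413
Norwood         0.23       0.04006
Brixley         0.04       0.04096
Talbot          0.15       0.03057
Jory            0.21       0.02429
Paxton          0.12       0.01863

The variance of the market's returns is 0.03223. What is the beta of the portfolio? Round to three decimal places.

0.816

β_Calder = 0.01413 / 0.03223 = 0.4384
β_Norwood = 0.04006 / 0.03223 = 1.2429
β_Brixley = 0.04096 / 0.03223 = 1.2709
β_Talbot = 0.03057 / 0.03223 = 0.9485
β_Jory = 0.02429 / 0.03223 = 0.7536
β_Paxton = 0.01863 / 0.03223 = 0.5780
β_P = Σ w_i β_i = 0.25×0.4384 + 0.23×1.2429 + 0.04×1.2709 + 0.15×0.9485 + 0.21×0.7536 + 0.12×0.5780 = 0.8162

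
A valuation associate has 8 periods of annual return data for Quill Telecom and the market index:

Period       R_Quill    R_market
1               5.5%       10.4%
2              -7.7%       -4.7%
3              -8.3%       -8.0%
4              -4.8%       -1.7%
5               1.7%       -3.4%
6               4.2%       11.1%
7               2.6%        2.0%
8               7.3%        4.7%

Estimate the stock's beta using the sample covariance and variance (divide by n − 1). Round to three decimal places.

0.719

Mean R_i = (5.5 − 7.7 − 8.3 − 4.8 + 1.7 + 4.2 + 2.6 + 7.3) / 8 = 0.0625%
Mean R_m = (10.4 − 4.7 − 8.0 − 1.7 − 3.4 + 11.1 + 2.0 + 4.7) / 8 = 1.3000%
Σ(R_i − R̄_i)(R_m − R̄_m) = 247.6500  ⇒  Cov = 247.6500 / 7 = 35.3786
Σ(R_m − R̄_m)² = 344.4800  ⇒  Var(R_m) = 344.4800 / 7 = 49.2114
β = Cov / Var(R_m) = 35.3786 / 49.2114 = 0.7189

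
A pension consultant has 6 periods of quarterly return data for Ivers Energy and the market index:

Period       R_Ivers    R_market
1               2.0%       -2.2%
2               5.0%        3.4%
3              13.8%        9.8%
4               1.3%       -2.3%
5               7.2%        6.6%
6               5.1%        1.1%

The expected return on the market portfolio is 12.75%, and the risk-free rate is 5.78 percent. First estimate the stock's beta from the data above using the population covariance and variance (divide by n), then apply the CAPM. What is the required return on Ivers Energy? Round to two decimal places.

11.94%

Mean R_i = (2.0 + 5.0 + 13.8 + 1.3 + 7.2 + 5.1) / 6 = 5.7333%
Mean R_m = (-2.2 + 3.4 + 9.8 − 2.3 + 6.6 + 1.1) / 6 = 2.7333%
Σ(R_i − R̄_i)(R_m − R̄_m) = 103.9533  ⇒  Cov = 103.9533 / 6 = 17.3256
Σ(R_m − R̄_m)² = 117.6733  ⇒  Var(R_m) = 117.6733 / 6 = 19.6122
β = Cov / Var(R_m) = 17.3256 / 19.6122 = 0.8834
MRP = 12.75% − 5.78% = 6.97%
E(R) = R_f + β × MRP = 5.78% + 0.8834 × 6.97% = 11.94%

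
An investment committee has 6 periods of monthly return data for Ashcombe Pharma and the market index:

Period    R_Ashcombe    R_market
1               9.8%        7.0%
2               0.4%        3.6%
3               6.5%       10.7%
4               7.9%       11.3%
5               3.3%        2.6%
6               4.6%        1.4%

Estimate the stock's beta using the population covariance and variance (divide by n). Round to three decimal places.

0.509

Mean R_i = (9.8 + 0.4 + 6.5 + 7.9 + 3.3 + 4.6) / 6 = 5.4167%
Mean R_m = (7.0 + 3.6 + 10.7 + 11.3 + 2.6 + 1.4) / 6 = 6.1000%
Σ(R_i − R̄_i)(R_m − R̄_m) = 45.6300  ⇒  Cov = 45.6300 / 6 = 7.6050
Σ(R_m − R̄_m)² = 89.6000  ⇒  Var(R_m) = 89.6000 / 6 = 14.9333
β = Cov / Var(R_m) = 7.6050 / 14.9333 = 0.5093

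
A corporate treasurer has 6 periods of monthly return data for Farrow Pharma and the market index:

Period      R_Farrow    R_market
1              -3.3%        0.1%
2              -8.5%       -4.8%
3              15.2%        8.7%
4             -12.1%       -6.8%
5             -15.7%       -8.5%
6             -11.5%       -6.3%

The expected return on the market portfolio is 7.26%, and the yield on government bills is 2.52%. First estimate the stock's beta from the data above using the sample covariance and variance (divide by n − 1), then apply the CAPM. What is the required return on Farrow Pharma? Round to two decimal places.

Mean R_i = (-3.3 − 8.5 + 15.2 − 12.1 − 15.7 − 11.5) / 6 = -5.9833%
Mean R_m = (0.1 − 4.8 + 8.7 − 6.8 − 8.5 − 6.3) / 6 = -2.9333%
Σ(R_i − R̄_i)(R_m − R̄_m) = 355.5833  ⇒  Cov = 355.5833 / 5 = 71.1167
Σ(R_m − R̄_m)² = 205.2933  ⇒  Var(R_m) = 205.2933 / 5 = 41.0587
β = Cov / Var(R_m) = 71.1167 / 41.0587 = 1.7321
MRP = 7.26% − 2.52% = 4.74%
E(R) = R_f + β × MRP = 2.52% + 1.7321 × 4.74% = 10.73%

10.73%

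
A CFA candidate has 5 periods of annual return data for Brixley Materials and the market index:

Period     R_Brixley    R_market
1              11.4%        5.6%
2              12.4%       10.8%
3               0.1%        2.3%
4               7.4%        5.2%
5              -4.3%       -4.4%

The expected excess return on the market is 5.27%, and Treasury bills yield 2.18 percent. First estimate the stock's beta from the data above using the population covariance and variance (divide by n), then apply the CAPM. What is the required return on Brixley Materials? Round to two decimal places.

Mean R_i = (11.4 + 12.4 + 0.1 + 7.4 − 4.3) / 5 = 5.4000%
Mean R_m = (5.6 + 10.8 + 2.3 + 5.2 − 4.4) / 5 = 3.9000%
Σ(R_i − R̄_i)(R_m − R̄_m) = 150.0900  ⇒  Cov = 150.0900 / 5 = 30.0180
Σ(R_m − R̄_m)² = 123.6400  ⇒  Var(R_m) = 123.6400 / 5 = 24.7280
β = Cov / Var(R_m) = 30.0180 / 24.7280 = 1.2139
E(R) = R_f + β × MRP = 2.18% + 1.2139 × 5.27% = 8.58%

8.58%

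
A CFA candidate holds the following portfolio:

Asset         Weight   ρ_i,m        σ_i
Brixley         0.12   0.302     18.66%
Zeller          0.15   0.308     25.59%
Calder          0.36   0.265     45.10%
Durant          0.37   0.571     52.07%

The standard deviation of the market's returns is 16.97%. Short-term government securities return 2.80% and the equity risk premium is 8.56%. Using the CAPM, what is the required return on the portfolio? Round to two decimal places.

11.46%

β_Brixley = 0.302 × 18.66% / 16.97% = 0.3321
β_Zeller = 0.308 × 25.59% / 16.97% = 0.4645
β_Calder = 0.265 × 45.10% / 16.97% = 0.7043
β_Durant = 0.571 × 52.07% / 16.97% = 1.7520
β_P = Σ w_i β_i = 0.12×0.3321 + 0.15×0.4645 + 0.36×0.7043 + 0.37×1.7520 = 1.0113
E(R_P) = R_f + β_P × MRP = 2.80% + 1.0113 × 8.56% = 11.46%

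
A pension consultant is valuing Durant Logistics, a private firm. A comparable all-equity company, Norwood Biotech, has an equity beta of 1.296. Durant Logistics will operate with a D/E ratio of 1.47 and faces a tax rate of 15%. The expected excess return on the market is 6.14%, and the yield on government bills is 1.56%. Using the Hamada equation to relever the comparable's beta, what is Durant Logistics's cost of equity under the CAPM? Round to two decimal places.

19.46%

β_L = β_U × [1 + (1 − t)(D/E)] = 1.296 × [1 + (1 − 0.15) × 1.47]
    = 1.296 × [1 + 0.85 × 1.47] = 1.296 × 2.2495 = 2.9154
E(R) = R_f + β_L × MRP = 1.56% + 2.9154 × 6.14% = 19.46%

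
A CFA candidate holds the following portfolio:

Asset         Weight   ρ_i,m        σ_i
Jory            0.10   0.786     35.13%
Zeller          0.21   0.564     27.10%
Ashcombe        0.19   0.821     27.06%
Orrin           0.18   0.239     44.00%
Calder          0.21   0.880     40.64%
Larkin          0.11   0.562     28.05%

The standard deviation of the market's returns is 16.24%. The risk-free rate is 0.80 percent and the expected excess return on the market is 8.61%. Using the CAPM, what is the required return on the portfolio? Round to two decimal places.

12.11%

β_Jory = 0.786 × 35.13% / 16.24% = 1.7003
β_Zeller = 0.564 × 27.10% / 16.24% = 0.9412
β_Ashcombe = 0.821 × 27.06% / 16.24% = 1.3680
β_Orrin = 0.239 × 44.00% / 16.24% = 0.6475
β_Calder = 0.880 × 40.64% / 16.24% = 2.2022
β_Larkin = 0.562 × 28.05% / 16.24% = 0.9707
β_P = Σ w_i β_i = 0.10×1.7003 + 0.21×0.9412 + 0.19×1.3680 + 0.18×0.6475 + 0.21×2.2022 + 0.11×0.9707 = 1.3134
E(R_P) = R_f + β_P × MRP = 0.80% + 1.3134 × 8.61% = 12.11%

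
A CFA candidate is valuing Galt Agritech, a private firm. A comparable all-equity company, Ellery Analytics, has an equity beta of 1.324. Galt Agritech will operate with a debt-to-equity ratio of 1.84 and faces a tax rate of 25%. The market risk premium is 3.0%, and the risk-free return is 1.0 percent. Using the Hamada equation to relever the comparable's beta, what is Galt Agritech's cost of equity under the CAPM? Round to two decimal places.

10.45%

β_L = β_U × [1 + (1 − t)(D/E)] = 1.324 × [1 + (1 − 0.25) × 1.84]
    = 1.324 × [1 + 0.75 × 1.84] = 1.324 × 2.3800 = 3.1511
E(R) = R_f + β_L × MRP = 1.0% + 3.1511 × 3.0% = 10.45%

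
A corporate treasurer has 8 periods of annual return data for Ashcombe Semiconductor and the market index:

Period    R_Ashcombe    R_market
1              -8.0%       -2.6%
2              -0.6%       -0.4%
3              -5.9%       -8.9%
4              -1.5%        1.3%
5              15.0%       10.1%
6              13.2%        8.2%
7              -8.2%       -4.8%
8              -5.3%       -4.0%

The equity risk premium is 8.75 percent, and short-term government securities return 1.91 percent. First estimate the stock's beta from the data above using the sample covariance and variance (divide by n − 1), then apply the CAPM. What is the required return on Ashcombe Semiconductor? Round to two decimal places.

13.49%

Mean R_i = (-8.0 − 0.6 − 5.9 − 1.5 + 15.0 + 13.2 − 8.2 − 5.3) / 8 = -0.1625%
Mean R_m = (-2.6 − 0.4 − 8.9 + 1.3 + 10.1 + 8.2 − 4.8 − 4.0) / 8 = -0.1375%
Σ(R_i − R̄_i)(R_m − R̄_m) = 391.7213  ⇒  Cov = 391.7213 / 7 = 55.9602
Σ(R_m − R̄_m)² = 295.9588  ⇒  Var(R_m) = 295.9588 / 7 = 42.2798
β = Cov / Var(R_m) = 55.9602 / 42.2798 = 1.3236
E(R) = R_f + β × MRP = 1.91% + 1.3236 × 8.75% = 13.49%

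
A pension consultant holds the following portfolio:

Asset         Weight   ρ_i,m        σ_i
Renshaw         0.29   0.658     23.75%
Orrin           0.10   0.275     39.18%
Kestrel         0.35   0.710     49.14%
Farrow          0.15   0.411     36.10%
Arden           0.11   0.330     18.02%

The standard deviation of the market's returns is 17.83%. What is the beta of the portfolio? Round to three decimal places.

1.161

β_Renshaw = 0.658 × 23.75% / 17.83% = 0.8765
β_Orrin = 0.275 × 39.18% / 17.83% = 0.6043
β_Kestrel = 0.710 × 49.14% / 17.83% = 1.9568
β_Farrow = 0.411 × 36.10% / 17.83% = 0.8321
β_Arden = 0.330 × 18.02% / 17.83% = 0.3335
β_P = Σ w_i β_i = 0.29×0.8765 + 0.10×0.6043 + 0.35×1.9568 + 0.15×0.8321 + 0.11×0.3335 = 1.1610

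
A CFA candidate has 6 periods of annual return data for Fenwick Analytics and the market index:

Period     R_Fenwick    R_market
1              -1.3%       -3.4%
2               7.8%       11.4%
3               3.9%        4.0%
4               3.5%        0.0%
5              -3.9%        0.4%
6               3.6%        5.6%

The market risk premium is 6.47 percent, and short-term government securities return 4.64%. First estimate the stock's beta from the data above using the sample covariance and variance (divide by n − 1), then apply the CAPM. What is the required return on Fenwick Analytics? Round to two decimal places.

8.80%

Mean R_i = (-1.3 + 7.8 + 3.9 + 3.5 − 3.9 + 3.6) / 6 = 2.2667%
Mean R_m = (-3.4 + 11.4 + 4.0 + 0.0 + 0.4 + 5.6) / 6 = 3.0000%
Σ(R_i − R̄_i)(R_m − R̄_m) = 86.7400  ⇒  Cov = 86.7400 / 5 = 17.3480
Σ(R_m − R̄_m)² = 135.0400  ⇒  Var(R_m) = 135.0400 / 5 = 27.0080
β = Cov / Var(R_m) = 17.3480 / 27.0080 = 0.6423
E(R) = R_f + β × MRP = 4.64% + 0.6423 × 6.47% = 8.80%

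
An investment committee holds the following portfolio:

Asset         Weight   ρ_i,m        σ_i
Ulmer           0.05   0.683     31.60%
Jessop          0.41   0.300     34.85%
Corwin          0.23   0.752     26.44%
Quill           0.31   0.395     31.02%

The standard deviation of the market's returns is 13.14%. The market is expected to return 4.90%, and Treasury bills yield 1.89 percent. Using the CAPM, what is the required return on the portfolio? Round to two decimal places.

5.04%

β_Ulmer = 0.683 × 31.60% / 13.14% = 1.6425
β_Jessop = 0.300 × 34.85% / 13.14% = 0.7957
β_Corwin = 0.752 × 26.44% / 13.14% = 1.5132
β_Quill = 0.395 × 31.02% / 13.14% = 0.9325
β_P = Σ w_i β_i = 0.05×1.6425 + 0.41×0.7957 + 0.23×1.5132 + 0.31×0.9325 = 1.0455
MRP = 4.90% − 1.89% = 3.01%
E(R_P) = R_f + β_P × MRP = 1.89% + 1.0455 × 3.01% = 5.04%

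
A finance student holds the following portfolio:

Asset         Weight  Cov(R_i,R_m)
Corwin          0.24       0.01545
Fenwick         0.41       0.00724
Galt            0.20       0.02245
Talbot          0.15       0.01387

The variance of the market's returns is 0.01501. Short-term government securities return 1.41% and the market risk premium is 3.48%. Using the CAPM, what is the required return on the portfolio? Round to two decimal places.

4.48%

β_Corwin = 0.01545 / 0.01501 = 1.0293
β_Fenwick = 0.00724 / 0.01501 = 0.4823
β_Galt = 0.02245 / 0.01501 = 1.4957
β_Talbot = 0.01387 / 0.01501 = 0.9241
β_P = Σ w_i β_i = 0.24×1.0293 + 0.41×0.4823 + 0.20×1.4957 + 0.15×0.9241 = 0.8825
E(R_P) = R_f + β_P × MRP = 1.41% + 0.8825 × 3.48% = 4.48%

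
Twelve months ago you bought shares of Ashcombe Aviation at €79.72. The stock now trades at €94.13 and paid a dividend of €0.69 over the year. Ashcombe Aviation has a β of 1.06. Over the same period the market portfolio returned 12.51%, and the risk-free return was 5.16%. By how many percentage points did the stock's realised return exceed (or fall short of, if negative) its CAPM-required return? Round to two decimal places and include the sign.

Realised HPR = (P1 + D1 − P0) / P0 = (94.13 + 0.69 − 79.72) / 79.72 = 15.10 / 79.72 = 18.9413%
MRP = 12.51% − 5.16% = 7.35%
CAPM required = R_f + β·MRP = 5.16% + 1.06 × 7.35% = 12.9510%
α = realised − required = 18.9413% − 12.9510% = +5.99%

+5.99%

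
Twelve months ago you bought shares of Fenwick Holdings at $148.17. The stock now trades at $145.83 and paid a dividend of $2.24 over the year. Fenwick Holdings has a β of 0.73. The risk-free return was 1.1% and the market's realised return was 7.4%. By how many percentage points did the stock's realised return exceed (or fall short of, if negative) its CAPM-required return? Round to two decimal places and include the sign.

-5.77%

Realised HPR = (P1 + D1 − P0) / P0 = (145.83 + 2.24 − 148.17) / 148.17 = -0.10 / 148.17 = -0.0675%
MRP = 7.4% − 1.1% = 6.30%
CAPM required = R_f + β·MRP = 1.1% + 0.73 × 6.3% = 5.6990%
α = realised − required = -0.0675% − 5.6990% = -5.77%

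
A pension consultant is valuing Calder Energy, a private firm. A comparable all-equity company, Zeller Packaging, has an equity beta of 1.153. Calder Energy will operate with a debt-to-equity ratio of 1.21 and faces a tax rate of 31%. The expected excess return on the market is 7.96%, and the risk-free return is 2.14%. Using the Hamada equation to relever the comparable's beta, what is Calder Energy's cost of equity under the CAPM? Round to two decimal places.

18.98%

β_L = β_U × [1 + (1 − t)(D/E)] = 1.153 × [1 + (1 − 0.31) × 1.21]
    = 1.153 × [1 + 0.69 × 1.21] = 1.153 × 1.8349 = 2.1156
E(R) = R_f + β_L × MRP = 2.14% + 2.1156 × 7.96% = 18.98%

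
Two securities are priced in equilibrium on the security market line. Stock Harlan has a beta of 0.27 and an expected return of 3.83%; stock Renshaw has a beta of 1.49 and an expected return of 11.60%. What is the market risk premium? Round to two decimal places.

6.37%

Both satisfy E(R) = R_f + β·MRP, so the slope of the SML is
MRP = (11.60% − 3.83%) / (1.49 − 0.27) = 7.77% / 1.22 = 6.3689%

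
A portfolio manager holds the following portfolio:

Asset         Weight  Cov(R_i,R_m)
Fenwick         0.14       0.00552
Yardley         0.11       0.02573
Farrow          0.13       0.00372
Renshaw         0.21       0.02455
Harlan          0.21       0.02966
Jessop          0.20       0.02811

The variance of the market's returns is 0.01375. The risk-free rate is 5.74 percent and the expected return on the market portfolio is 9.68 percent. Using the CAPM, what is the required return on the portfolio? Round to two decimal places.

β_Fenwick = 0.00552 / 0.01375 = 0.4015
β_Yardley = 0.02573 / 0.01375 = 1.8713
β_Farrow = 0.00372 / 0.01375 = 0.2705
β_Renshaw = 0.02455 / 0.01375 = 1.7855
β_Harlan = 0.02966 / 0.01375 = 2.1571
β_Jessop = 0.02811 / 0.01375 = 2.0444
β_P = Σ w_i β_i = 0.14×0.4015 + 0.11×1.8713 + 0.13×0.2705 + 0.21×1.7855 + 0.21×2.1571 + 0.20×2.0444 = 1.5340
MRP = 9.68% − 5.74% = 3.94%
E(R_P) = R_f + β_P × MRP = 5.74% + 1.5340 × 3.94% = 11.78%

11.78%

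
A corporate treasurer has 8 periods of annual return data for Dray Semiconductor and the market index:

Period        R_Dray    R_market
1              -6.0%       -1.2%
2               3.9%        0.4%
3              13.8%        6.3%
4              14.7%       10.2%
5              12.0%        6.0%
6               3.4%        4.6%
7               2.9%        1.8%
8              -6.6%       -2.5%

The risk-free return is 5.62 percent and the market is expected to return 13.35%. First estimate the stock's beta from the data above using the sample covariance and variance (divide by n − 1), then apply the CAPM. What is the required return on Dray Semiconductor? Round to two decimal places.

19.47%

Mean R_i = (-6.0 + 3.9 + 13.8 + 14.7 + 12.0 + 3.4 + 2.9 − 6.6) / 8 = 4.7625%
Mean R_m = (-1.2 + 0.4 + 6.3 + 10.2 + 6.0 + 4.6 + 1.8 − 2.5) / 8 = 3.2000%
Σ(R_i − R̄_i)(R_m − R̄_m) = 233.0800  ⇒  Cov = 233.0800 / 7 = 33.2971
Σ(R_m − R̄_m)² = 130.0600  ⇒  Var(R_m) = 130.0600 / 7 = 18.5800
β = Cov / Var(R_m) = 33.2971 / 18.5800 = 1.7921
MRP = 13.35% − 5.62% = 7.73%
E(R) = R_f + β × MRP = 5.62% + 1.7921 × 7.73% = 19.47%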